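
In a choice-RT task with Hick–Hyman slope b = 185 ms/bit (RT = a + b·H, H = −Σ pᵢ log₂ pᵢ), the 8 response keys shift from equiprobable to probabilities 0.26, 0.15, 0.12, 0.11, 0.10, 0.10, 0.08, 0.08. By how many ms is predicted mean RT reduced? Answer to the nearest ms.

22 ms

Equiprobable entropy H₀ = log₂ 8 = 3.0000 bits.
Skewed entropy H = −Σ pᵢ log₂ pᵢ = 2.8806 bits.
ΔRT = b·(H₀ − H) = 185 × 0.1194 = 22.09 ms.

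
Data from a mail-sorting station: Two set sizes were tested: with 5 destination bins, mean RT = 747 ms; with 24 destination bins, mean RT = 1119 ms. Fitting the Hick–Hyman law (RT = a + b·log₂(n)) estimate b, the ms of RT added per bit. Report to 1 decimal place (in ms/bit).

164.4 ms/bit

b = (RT₂ − RT₁)/(log₂ n₂ − log₂ n₁) = (1119 − 747)/(4.5850 − 2.3219) = 164.381 ms/bit.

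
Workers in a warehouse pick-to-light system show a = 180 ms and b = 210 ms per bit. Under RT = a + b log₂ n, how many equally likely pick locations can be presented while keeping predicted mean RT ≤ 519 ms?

3

Information budget: (519 − 180)/210 = 1.6143 bits, so n ≤ 2^1.6143 = 3.062 → at most 3.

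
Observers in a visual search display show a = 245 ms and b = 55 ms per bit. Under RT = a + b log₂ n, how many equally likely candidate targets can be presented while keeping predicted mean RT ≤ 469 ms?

16

Set 245 + 55·log₂ n ≤ 469 → log₂ n ≤ (469 − 245)/55 = 4.0727.
So n ≤ 2^4.0727 = 16.827; the largest integer n is 16.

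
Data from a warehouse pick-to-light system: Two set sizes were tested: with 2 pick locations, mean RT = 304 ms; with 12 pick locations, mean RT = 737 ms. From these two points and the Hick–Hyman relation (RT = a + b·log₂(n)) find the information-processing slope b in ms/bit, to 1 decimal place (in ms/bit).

167.5 ms/bit

b = (RT₂ − RT₁)/(log₂ n₂ − log₂ n₁) = (737 − 304)/(3.5850 − 1) = 167.507 ms/bit.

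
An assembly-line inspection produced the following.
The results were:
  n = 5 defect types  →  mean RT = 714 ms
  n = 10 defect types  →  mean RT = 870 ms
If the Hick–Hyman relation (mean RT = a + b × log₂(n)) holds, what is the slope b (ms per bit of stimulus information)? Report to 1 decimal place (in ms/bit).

156.0 ms/bit

The slope on a log₂ axis is (870 − 714) / (3.3219 − 2.3219) = 156.000 ms/bit.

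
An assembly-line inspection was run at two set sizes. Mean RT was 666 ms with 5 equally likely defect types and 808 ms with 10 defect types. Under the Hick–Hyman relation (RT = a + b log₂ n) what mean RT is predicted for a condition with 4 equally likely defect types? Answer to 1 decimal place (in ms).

620.3 ms

Solve the two-equation system in a and b:
  b = (808 − 666) / (log₂ 10 − log₂ 5) = 142 / (3.3219 − 2.3219) = 142.000 ms/bit
  a = 666 − 142.000 × 2.3219 = 336.286 ms
Then RT(4) = 336.286 + 142.000 × log₂ 4 = 336.286 + 142.000 × 2 ≈ 620.286 ms.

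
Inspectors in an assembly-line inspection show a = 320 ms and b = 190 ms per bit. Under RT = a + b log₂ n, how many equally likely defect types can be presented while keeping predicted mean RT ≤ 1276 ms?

32

Information budget: (1276 − 320)/190 = 5.0316 bits, so n ≤ 2^5.0316 = 32.708 → at most 32.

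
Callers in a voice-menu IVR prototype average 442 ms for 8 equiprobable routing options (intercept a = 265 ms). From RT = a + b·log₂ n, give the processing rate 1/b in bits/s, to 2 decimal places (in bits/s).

16.95 bits/s

b = (442 − 265)/log₂ 8 = 177/3 = 59.000 ms per bit = 0.05900 s/bit; the reciprocal is 16.949 bits/s.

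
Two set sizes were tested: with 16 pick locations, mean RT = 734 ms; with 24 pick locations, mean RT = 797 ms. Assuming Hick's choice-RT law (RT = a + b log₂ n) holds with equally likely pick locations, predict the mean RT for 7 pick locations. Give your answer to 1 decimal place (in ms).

605.6 ms

With log₂ n on the abscissa the relation is linear; from the two conditions:
  b = (797 − 734) / (log₂ 24 − log₂ 16) = 63 / (4.5850 − 4) = 107.699 ms/bit
  a = 734 − 107.699 × 4 = 303.203 ms
Then RT(7) = 303.203 + 107.699 × log₂ 7 = 303.203 + 107.699 × 2.8074 ≈ 605.553 ms.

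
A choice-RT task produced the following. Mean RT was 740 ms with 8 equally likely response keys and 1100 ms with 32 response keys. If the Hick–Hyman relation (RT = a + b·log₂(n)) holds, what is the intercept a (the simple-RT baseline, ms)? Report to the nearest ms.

b = (RT₂ − RT₁)/(log₂ n₂ − log₂ n₁) = (1100 − 740)/(5 − 3) = 180 ms/bit.
Intercept: a = 740 − 180·log₂(8) = 200.000 ms.

200 ms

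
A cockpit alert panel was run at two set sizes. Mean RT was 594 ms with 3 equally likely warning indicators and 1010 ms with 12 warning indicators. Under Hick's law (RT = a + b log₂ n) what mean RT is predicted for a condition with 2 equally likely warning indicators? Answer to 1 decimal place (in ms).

472.3 ms

With log₂ n on the abscissa the relation is linear; from the two conditions:
  b = (1010 − 594) / (log₂ 12 − log₂ 3) = 416 / (3.5850 − 1.5850) = 208.000 ms/bit
  a = 594 − 208.000 × 1.5850 = 264.328 ms
Then RT(2) = 264.328 + 208.000 × log₂ 2 = 264.328 + 208.000 × 1 ≈ 472.328 ms.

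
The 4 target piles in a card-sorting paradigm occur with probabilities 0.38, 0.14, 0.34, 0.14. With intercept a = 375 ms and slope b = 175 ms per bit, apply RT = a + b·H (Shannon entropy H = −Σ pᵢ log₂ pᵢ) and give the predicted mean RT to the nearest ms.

H = 0.38·log₂(1/0.38) + 0.14·log₂(1/0.14) + 0.34·log₂(1/0.34) + 0.14·log₂(1/0.14) = 1.8538 bits.
RT = 375 + 175 × 1.8538 = 699.42 ms.

699 ms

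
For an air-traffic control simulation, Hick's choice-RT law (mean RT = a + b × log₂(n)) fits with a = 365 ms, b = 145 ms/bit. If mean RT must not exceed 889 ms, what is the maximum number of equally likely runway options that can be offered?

12

Information budget: (889 − 365)/145 = 3.6138 bits, so n ≤ 2^3.6138 = 12.242 → at most 12.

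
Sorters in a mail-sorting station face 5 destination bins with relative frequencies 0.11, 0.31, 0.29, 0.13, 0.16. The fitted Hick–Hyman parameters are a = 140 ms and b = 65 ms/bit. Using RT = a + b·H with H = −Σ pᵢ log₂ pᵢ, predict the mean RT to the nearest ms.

Entropy contributions −pᵢ log₂ pᵢ: 0.3503, 0.5238, 0.5179, 0.3826, 0.4230; sum H = 2.1976 bits.
RT = a + bH = 140 + 65·2.1976 = 282.85 ms.

283 ms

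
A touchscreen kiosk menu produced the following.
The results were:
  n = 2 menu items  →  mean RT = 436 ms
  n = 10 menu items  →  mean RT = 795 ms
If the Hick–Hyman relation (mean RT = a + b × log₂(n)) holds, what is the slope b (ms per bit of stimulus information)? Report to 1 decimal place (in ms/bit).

Slope: b = (795 − 436) / (log₂ 10 − log₂ 2) = 359/2.3219 = 154.613 ms/bit.

154.6 ms/bit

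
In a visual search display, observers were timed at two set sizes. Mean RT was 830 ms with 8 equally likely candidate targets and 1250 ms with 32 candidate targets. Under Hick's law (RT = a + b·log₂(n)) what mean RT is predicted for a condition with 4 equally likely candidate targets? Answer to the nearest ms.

Fit slope and intercept:
  b = (1250 − 830) / (log₂ 32 − log₂ 8) = 420 / (5 − 3) = 210 ms/bit
  a = 830 − 210 × 3 = 200 ms
Then RT(4) = 200 + 210 × log₂ 4 = 200 + 210 × 2 ≈ 620.000 ms.

620 ms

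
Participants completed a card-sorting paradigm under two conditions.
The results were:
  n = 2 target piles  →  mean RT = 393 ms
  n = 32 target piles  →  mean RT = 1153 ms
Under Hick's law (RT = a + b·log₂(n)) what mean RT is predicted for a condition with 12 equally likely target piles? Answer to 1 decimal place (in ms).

884.1 ms

Solve the two-equation system in a and b:
  b = (1153 − 393) / (log₂ 32 − log₂ 2) = 760 / (5 − 1) = 190.000 ms/bit
  a = 393 − 190.000 × 1 = 203.000 ms
Then RT(12) = 203.000 + 190.000 × log₂ 12 = 203.000 + 190.000 × 3.5850 ≈ 884.143 ms.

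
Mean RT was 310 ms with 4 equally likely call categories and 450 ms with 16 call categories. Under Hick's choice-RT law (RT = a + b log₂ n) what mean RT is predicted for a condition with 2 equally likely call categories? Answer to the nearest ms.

240 ms

With log₂ n on the abscissa the relation is linear; from the two conditions:
  b = (450 − 310) / (log₂ 16 − log₂ 4) = 140 / (4 − 2) = 70 ms/bit
  a = 310 − 70 × 2 = 170 ms
Then RT(2) = 170 + 70 × log₂ 2 = 170 + 70 × 1 ≈ 240.000 ms.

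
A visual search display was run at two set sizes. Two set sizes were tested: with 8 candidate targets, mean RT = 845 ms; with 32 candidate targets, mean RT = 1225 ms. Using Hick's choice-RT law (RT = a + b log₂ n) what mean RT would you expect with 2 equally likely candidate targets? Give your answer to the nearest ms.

465 ms

With log₂ n on the abscissa the relation is linear; from the two conditions:
  b = (1225 − 845) / (log₂ 32 − log₂ 8) = 380 / (5 − 3) = 190 ms/bit
  a = 845 − 190 × 3 = 275 ms
Then RT(2) = 275 + 190 × log₂ 2 = 275 + 190 × 1 ≈ 465.000 ms.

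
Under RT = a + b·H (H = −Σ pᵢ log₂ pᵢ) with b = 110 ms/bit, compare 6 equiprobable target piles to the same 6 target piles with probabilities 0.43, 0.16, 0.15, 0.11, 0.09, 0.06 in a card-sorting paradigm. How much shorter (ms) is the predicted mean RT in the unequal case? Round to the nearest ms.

The RT saving is b·ΔH. Equiprobable H₀ = log₂(6) = 2.5850 bits; with the given probabilities H = 2.2636 bits.
b·(H₀ − H) = 110 × (2.5850 − 2.2636) = 35.35 ms.

35 ms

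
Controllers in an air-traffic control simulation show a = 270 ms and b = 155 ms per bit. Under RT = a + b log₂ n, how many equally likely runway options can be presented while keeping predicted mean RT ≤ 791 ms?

Set 270 + 155·log₂ n ≤ 791 → log₂ n ≤ (791 − 270)/155 = 3.3613.
So n ≤ 2^3.3613 = 10.277; the largest integer n is 10.

10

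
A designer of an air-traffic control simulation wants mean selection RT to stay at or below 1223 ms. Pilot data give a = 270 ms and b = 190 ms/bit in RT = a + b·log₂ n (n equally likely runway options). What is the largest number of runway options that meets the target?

Set 270 + 190·log₂ n ≤ 1223 → log₂ n ≤ (1223 − 270)/190 = 5.0158.
So n ≤ 2^5.0158 = 32.352; the largest integer n is 32.

32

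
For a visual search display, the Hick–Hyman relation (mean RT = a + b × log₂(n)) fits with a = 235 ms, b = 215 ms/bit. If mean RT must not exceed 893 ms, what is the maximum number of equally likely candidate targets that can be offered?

Set 235 + 215·log₂ n ≤ 893 → log₂ n ≤ (893 − 235)/215 = 3.0605.
So n ≤ 2^3.0605 = 8.342; the largest integer n is 8.

8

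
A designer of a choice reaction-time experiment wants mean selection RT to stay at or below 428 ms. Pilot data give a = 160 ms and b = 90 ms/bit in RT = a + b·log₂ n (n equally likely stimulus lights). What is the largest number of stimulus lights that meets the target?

Information budget: (428 − 160)/90 = 2.9778 bits, so n ≤ 2^2.9778 = 7.878 → at most 7.

7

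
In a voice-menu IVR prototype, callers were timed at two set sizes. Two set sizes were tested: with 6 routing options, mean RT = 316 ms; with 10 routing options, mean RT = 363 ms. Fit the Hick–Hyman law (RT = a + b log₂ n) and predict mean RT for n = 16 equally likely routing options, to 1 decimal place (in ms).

406.2 ms

RT is linear in log₂ n, so two points fix the line:
  b = (363 − 316) / (log₂ 10 − log₂ 6) = 47 / (3.3219 − 2.5850) = 63.775 ms/bit
  a = 316 − 63.775 × 2.5850 = 151.144 ms
Then RT(16) = 151.144 + 63.775 × log₂ 16 = 151.144 + 63.775 × 4 ≈ 406.244 ms.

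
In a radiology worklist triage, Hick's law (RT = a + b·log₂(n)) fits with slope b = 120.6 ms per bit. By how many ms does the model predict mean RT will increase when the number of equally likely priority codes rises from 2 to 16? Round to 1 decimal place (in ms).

361.8 ms

Only the slope matters, since a is common to both: ΔRT = b·log₂(n₂/n₁).
log₂(16) − log₂(2) = log₂(16/2) = log₂(8) = 3.
ΔRT = 120.6 × 3.0000 = 361.800 ms.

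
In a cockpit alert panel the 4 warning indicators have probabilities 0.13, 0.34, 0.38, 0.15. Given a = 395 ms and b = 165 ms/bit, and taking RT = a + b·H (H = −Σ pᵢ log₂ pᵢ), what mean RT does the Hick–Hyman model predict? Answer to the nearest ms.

H = 0.13·log₂(1/0.13) + 0.34·log₂(1/0.34) + 0.38·log₂(1/0.38) + 0.15·log₂(1/0.15) = 1.8528 bits.
RT = 395 + 165 × 1.8528 = 700.71 ms.

701 ms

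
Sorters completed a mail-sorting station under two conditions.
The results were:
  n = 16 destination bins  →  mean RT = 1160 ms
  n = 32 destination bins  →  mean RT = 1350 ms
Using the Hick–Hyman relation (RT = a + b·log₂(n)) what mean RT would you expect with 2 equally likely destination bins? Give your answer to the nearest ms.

Fit slope and intercept:
  b = (1350 − 1160) / (log₂ 32 − log₂ 16) = 190 / (5 − 4) = 190 ms/bit
  a = 1160 − 190 × 4 = 400 ms
Then RT(2) = 400 + 190 × log₂ 2 = 400 + 190 × 1 ≈ 590.000 ms.

590 ms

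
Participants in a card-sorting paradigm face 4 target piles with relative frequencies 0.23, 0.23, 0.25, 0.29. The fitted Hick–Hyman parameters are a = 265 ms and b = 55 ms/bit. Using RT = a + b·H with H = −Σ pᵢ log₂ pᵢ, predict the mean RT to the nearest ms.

Entropy contributions −pᵢ log₂ pᵢ: 0.4877, 0.4877, 0.5000, 0.5179; sum H = 1.9932 bits.
RT = a + bH = 265 + 55·1.9932 = 374.63 ms.

375 ms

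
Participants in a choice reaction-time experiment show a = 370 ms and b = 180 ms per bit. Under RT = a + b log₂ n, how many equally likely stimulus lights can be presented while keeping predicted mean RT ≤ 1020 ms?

12

Information budget: (1020 − 370)/180 = 3.6111 bits, so n ≤ 2^3.6111 = 12.219 → at most 12.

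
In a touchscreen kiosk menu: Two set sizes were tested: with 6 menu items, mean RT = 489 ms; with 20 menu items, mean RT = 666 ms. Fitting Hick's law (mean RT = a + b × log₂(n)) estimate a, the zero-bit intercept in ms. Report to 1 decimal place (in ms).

Slope: b = (666 − 489) / (log₂ 20 − log₂ 6) = 177/1.7370 = 101.902 ms/bit.
a = RT₁ − b·log₂ n₁ = 489 − 101.902 × 2.5850 = 225.588 ms.

225.6 ms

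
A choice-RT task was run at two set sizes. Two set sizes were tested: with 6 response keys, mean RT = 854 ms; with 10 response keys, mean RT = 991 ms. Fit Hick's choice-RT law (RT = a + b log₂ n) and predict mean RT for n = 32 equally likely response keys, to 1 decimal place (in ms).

1302.9 ms

With log₂ n on the abscissa the relation is linear; from the two conditions:
  b = (991 − 854) / (log₂ 10 − log₂ 6) = 137 / (3.3219 − 2.5850) = 185.897 ms/bit
  a = 854 − 185.897 × 2.5850 = 373.462 ms
Then RT(32) = 373.462 + 185.897 × log₂ 32 = 373.462 + 185.897 × 5 ≈ 1302.949 ms.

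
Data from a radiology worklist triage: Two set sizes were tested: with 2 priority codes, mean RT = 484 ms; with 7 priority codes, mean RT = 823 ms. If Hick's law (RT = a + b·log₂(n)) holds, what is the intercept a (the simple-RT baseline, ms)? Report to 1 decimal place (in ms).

296.4 ms

Slope: b = (823 − 484) / (log₂ 7 − log₂ 2) = 339/1.8074 = 187.567 ms/bit.
a = RT₁ − b·log₂ n₁ = 484 − 187.567 × 1 = 296.433 ms.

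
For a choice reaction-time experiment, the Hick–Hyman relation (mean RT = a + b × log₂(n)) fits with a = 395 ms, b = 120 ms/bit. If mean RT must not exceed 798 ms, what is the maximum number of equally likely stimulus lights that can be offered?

10

120·log₂ n ≤ 798 − 395 = 403, giving log₂ n ≤ 3.3583 and n ≤ 10.256. The largest whole number is 10.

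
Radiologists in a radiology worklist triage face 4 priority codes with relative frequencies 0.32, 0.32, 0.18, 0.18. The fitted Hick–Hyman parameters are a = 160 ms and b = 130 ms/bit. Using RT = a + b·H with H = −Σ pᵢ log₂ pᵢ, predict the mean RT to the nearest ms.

413 ms

H = 0.32·log₂(1/0.32) + 0.32·log₂(1/0.32) + 0.18·log₂(1/0.18) + 0.18·log₂(1/0.18) = 1.9427 bits.
RT = 160 + 130 × 1.9427 = 412.55 ms.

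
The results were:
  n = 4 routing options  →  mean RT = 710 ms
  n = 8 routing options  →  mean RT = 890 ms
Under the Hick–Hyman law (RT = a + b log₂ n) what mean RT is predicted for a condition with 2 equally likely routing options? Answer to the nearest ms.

Solve the two-equation system in a and b:
  b = (890 − 710) / (log₂ 8 − log₂ 4) = 180 / (3 − 2) = 180 ms/bit
  a = 710 − 180 × 2 = 350 ms
Then RT(2) = 350 + 180 × log₂ 2 = 350 + 180 × 1 ≈ 530.000 ms.

530 ms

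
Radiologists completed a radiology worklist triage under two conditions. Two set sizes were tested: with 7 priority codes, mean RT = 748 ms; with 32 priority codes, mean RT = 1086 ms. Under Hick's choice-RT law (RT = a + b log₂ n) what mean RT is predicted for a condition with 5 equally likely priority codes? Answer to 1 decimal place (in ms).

673.2 ms

With log₂ n on the abscissa the relation is linear; from the two conditions:
  b = (1086 − 748) / (log₂ 32 − log₂ 7) = 338 / (5 − 2.8074) = 154.152 ms/bit
  a = 748 − 154.152 × 2.8074 = 315.241 ms
Then RT(5) = 315.241 + 154.152 × log₂ 5 = 315.241 + 154.152 × 2.3219 ≈ 673.171 ms.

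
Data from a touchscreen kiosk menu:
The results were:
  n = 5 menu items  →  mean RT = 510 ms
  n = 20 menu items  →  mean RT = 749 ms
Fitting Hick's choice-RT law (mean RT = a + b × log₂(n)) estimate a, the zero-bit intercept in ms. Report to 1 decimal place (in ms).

The slope on a log₂ axis is (749 − 510) / (4.3219 − 2.3219) = 119.500 ms/bit.
a = RT₁ − b·log₂ n₁ = 510 − 119.500 × 2.3219 = 232.530 ms.

232.5 ms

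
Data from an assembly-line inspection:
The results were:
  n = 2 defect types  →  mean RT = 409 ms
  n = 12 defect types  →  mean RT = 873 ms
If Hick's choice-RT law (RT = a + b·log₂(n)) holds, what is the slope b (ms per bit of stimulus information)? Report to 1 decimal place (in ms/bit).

b = (RT₂ − RT₁)/(log₂ n₂ − log₂ n₁) = (873 − 409)/(3.5850 − 1) = 179.500 ms/bit.

179.5 ms/bit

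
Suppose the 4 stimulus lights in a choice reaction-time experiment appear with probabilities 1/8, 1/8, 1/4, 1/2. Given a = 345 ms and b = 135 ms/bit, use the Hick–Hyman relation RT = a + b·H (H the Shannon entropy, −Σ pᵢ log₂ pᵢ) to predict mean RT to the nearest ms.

Each term −pᵢ log₂ pᵢ: 0.125·3 + 0.125·3 + 0.25·2 + 0.5·1; summed, H = 1.750 bits.
Mean RT = a + bH = 345 + 135·1.750 = 581.25 ms.

581 ms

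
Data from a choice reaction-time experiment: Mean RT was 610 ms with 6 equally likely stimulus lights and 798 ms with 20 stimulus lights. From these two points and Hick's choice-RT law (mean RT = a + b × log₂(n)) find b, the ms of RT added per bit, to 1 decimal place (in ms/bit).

Slope: b = (798 − 610) / (log₂ 20 − log₂ 6) = 188/1.7370 = 108.235 ms/bit.

108.2 ms/bit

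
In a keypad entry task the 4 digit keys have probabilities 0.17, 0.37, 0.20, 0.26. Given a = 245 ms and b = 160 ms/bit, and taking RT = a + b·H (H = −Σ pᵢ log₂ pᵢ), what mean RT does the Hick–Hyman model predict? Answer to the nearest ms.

555 ms

Entropy contributions −pᵢ log₂ pᵢ: 0.4346, 0.5307, 0.4644, 0.5053; sum H = 1.9350 bits.
RT = a + bH = 245 + 160·1.9350 = 554.60 ms.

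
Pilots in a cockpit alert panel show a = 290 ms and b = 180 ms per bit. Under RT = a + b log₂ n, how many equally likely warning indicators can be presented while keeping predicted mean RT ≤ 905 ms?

10

Set 290 + 180·log₂ n ≤ 905 → log₂ n ≤ (905 − 290)/180 = 3.4167.
So n ≤ 2^3.4167 = 10.679; the largest integer n is 10.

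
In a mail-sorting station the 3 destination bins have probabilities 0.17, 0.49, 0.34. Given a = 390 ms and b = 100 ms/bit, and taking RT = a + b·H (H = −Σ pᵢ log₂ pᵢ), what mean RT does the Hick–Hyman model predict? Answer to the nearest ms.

537 ms

Entropy contributions −pᵢ log₂ pᵢ: 0.4346, 0.5043, 0.5292; sum H = 1.4680 bits.
RT = a + bH = 390 + 100·1.4680 = 536.80 ms.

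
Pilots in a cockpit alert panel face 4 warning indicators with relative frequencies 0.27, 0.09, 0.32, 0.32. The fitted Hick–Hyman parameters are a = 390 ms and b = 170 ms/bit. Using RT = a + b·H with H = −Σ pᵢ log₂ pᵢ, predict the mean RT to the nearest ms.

709 ms

H = 0.27·log₂(1/0.27) + 0.09·log₂(1/0.09) + 0.32·log₂(1/0.32) + 0.32·log₂(1/0.32) = 1.8747 bits.
RT = 390 + 170 × 1.8747 = 708.71 ms.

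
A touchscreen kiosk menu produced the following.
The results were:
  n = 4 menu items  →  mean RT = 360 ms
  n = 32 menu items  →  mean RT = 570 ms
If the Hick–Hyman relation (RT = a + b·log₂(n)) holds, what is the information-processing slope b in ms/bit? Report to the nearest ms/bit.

b = (RT₂ − RT₁)/(log₂ n₂ − log₂ n₁) = (570 − 360)/(5 − 2) = 70 ms/bit.

70 ms/bit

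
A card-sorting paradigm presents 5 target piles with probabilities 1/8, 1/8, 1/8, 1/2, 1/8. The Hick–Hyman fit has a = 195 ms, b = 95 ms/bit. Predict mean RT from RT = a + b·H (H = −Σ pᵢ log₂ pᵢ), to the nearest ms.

H = −Σ pᵢ log₂ pᵢ = 0.125·3 + 0.125·3 + 0.125·3 + 0.5·1 + 0.125·3 = 2.000 bits.
RT = 195 + 95 × 2.000 = 385.00 ms.

385 ms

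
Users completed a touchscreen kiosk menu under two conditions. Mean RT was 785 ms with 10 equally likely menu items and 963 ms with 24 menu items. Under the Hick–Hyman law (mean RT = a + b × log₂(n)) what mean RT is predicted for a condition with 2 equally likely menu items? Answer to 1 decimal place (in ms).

457.8 ms

Fit slope and intercept:
  b = (963 − 785) / (log₂ 24 − log₂ 10) = 178 / (4.5850 − 3.3219) = 140.930 ms/bit
  a = 785 − 140.930 × 3.3219 = 316.839 ms
Then RT(2) = 316.839 + 140.930 × log₂ 2 = 316.839 + 140.930 × 1 ≈ 457.770 ms.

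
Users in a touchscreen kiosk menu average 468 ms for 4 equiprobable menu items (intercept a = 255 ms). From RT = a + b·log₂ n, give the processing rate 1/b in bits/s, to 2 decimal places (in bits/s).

Choice component = 468 − 255 = 213 ms over log₂(4) = 2 bits.
b = 213 / 2 = 106.500 ms/bit, so 1/b = 9.390 bits/s.

9.39 bits/s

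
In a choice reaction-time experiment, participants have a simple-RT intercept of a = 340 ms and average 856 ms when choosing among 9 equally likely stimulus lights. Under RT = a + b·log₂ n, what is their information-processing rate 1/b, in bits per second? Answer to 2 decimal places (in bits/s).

Choice component = 856 − 340 = 516 ms over log₂(9) = 3.1699 bits.
b = 516 / 3.1699 = 162.780 ms/bit, so 1/b = 6.143 bits/s.

6.14 bits/s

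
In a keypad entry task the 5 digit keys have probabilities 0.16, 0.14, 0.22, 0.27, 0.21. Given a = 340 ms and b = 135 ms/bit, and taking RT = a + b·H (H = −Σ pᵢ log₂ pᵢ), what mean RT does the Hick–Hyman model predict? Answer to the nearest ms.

648 ms

H = 0.16·log₂(1/0.16) + 0.14·log₂(1/0.14) + 0.22·log₂(1/0.22) + 0.27·log₂(1/0.27) + 0.21·log₂(1/0.21) = 2.2835 bits.
RT = 340 + 135 × 2.2835 = 648.28 ms.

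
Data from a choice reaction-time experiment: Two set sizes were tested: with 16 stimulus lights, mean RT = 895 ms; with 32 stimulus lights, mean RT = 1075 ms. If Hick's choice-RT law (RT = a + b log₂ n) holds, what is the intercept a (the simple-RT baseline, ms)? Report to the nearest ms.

b = (RT₂ − RT₁)/(log₂ n₂ − log₂ n₁) = (1075 − 895)/(5 − 4) = 180 ms/bit.
Intercept: a = 895 − 180·log₂(16) = 175.000 ms.

175 ms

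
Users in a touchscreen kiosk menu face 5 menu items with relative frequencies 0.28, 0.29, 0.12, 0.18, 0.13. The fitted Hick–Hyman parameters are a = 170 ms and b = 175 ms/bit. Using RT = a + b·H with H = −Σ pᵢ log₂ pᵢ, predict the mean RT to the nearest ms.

560 ms

H = 0.28·log₂(1/0.28) + 0.29·log₂(1/0.29) + 0.12·log₂(1/0.12) + 0.18·log₂(1/0.18) + 0.13·log₂(1/0.13) = 2.2271 bits.
RT = 170 + 175 × 2.2271 = 559.75 ms.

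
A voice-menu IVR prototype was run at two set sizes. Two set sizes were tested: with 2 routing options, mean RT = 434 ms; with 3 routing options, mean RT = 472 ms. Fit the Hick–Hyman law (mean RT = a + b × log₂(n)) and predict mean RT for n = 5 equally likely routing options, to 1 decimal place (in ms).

With log₂ n on the abscissa the relation is linear; from the two conditions:
  b = (472 − 434) / (log₂ 3 − log₂ 2) = 38 / (1.5850 − 1) = 64.961 ms/bit
  a = 434 − 64.961 × 1 = 369.039 ms
Then RT(5) = 369.039 + 64.961 × log₂ 5 = 369.039 + 64.961 × 2.3219 ≈ 519.874 ms.

519.9 ms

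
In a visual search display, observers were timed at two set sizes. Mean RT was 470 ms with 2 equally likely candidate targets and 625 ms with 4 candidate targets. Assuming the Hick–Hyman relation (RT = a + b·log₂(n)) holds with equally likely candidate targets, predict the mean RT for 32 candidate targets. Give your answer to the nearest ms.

Solve the two-equation system in a and b:
  b = (625 − 470) / (log₂ 4 − log₂ 2) = 155 / (2 − 1) = 155 ms/bit
  a = 470 − 155 × 1 = 315 ms
Then RT(32) = 315 + 155 × log₂ 32 = 315 + 155 × 5 ≈ 1090.000 ms.

1090 ms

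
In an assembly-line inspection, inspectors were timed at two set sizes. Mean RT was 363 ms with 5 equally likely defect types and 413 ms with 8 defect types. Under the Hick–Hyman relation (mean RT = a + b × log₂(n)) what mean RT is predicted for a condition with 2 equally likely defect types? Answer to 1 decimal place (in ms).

265.5 ms

With log₂ n on the abscissa the relation is linear; from the two conditions:
  b = (413 − 363) / (log₂ 8 − log₂ 5) = 50 / (3 − 2.3219) = 73.738 ms/bit
  a = 363 − 73.738 × 2.3219 = 191.785 ms
Then RT(2) = 191.785 + 73.738 × log₂ 2 = 191.785 + 73.738 × 1 ≈ 265.523 ms.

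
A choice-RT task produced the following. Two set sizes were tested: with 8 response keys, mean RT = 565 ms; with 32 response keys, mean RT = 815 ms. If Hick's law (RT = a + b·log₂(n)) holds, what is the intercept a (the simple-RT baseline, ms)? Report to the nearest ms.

190 ms

Slope: b = (815 − 565) / (log₂ 32 − log₂ 8) = 250/2.0000 = 125 ms/bit.
Intercept: a = 565 − 125·log₂(8) = 190.000 ms.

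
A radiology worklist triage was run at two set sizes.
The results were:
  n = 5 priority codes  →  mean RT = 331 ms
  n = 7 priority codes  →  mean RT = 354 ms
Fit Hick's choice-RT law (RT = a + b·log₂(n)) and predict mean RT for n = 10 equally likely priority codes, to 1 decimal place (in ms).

378.4 ms

RT is linear in log₂ n, so two points fix the line:
  b = (354 − 331) / (log₂ 7 − log₂ 5) = 23 / (2.8074 − 2.3219) = 47.381 ms/bit
  a = 331 − 47.381 × 2.3219 = 220.985 ms
Then RT(10) = 220.985 + 47.381 × log₂ 10 = 220.985 + 47.381 × 3.3219 ≈ 378.381 ms.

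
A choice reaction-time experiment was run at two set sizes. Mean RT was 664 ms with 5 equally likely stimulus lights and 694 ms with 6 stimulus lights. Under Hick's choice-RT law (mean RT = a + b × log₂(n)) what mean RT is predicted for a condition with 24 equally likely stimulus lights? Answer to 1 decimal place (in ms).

Fit slope and intercept:
  b = (694 − 664) / (log₂ 6 − log₂ 5) = 30 / (2.5850 − 2.3219) = 114.054 ms/bit
  a = 664 − 114.054 × 2.3219 = 399.176 ms
Then RT(24) = 399.176 + 114.054 × log₂ 24 = 399.176 + 114.054 × 4.5850 ≈ 922.107 ms.

922.1 ms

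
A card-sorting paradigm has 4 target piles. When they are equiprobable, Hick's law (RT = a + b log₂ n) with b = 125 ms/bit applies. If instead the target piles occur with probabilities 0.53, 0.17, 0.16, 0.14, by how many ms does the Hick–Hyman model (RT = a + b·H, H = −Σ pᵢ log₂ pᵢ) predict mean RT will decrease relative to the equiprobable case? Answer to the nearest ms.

The RT saving is b·ΔH. Equiprobable H₀ = log₂(4) = 2.0000 bits; with the given probabilities H = 1.7402 bits.
b·(H₀ − H) = 125 × (2.0000 − 1.7402) = 32.48 ms.

32 ms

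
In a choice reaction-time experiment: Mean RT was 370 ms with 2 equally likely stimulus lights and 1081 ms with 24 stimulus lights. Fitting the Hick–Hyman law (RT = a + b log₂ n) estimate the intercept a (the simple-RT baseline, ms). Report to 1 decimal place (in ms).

171.7 ms

Slope: b = (1081 − 370) / (log₂ 24 − log₂ 2) = 711/3.5850 = 198.328 ms/bit.
a = RT₁ − b·log₂ n₁ = 370 − 198.328 × 1 = 171.672 ms.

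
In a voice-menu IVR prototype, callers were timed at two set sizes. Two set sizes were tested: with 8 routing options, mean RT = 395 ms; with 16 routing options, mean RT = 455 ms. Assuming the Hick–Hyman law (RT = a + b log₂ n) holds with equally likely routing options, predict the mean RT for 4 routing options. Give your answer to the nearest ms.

335 ms

With log₂ n on the abscissa the relation is linear; from the two conditions:
  b = (455 − 395) / (log₂ 16 − log₂ 8) = 60 / (4 − 3) = 60 ms/bit
  a = 395 − 60 × 3 = 215 ms
Then RT(4) = 215 + 60 × log₂ 4 = 215 + 60 × 2 ≈ 335.000 ms.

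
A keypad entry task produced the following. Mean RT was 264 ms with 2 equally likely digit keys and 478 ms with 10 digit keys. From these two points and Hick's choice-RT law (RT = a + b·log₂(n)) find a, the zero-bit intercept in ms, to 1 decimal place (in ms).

b = (RT₂ − RT₁)/(log₂ n₂ − log₂ n₁) = (478 − 264)/(3.3219 − 1) = 92.165 ms/bit.
a = RT₁ − b·log₂ n₁ = 264 − 92.165 × 1 = 171.835 ms.

171.8 ms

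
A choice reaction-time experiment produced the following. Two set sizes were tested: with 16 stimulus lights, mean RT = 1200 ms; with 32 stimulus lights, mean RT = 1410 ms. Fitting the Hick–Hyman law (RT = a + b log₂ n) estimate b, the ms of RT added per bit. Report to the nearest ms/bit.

210 ms/bit

b = (RT₂ − RT₁)/(log₂ n₂ − log₂ n₁) = (1410 − 1200)/(5 − 4) = 210 ms/bit.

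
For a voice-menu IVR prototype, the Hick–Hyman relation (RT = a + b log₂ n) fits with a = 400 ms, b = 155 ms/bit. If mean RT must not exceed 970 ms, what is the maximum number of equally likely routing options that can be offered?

12

Information budget: (970 − 400)/155 = 3.6774 bits, so n ≤ 2^3.6774 = 12.794 → at most 12.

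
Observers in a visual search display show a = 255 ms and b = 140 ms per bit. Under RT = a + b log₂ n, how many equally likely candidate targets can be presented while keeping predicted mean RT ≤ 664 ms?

140·log₂ n ≤ 664 − 255 = 409, giving log₂ n ≤ 2.9214 and n ≤ 7.576. The largest whole number is 7.

7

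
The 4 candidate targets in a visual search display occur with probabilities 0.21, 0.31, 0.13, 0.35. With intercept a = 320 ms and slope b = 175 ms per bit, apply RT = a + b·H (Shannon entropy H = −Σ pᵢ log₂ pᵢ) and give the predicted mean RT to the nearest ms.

Entropy contributions −pᵢ log₂ pᵢ: 0.4728, 0.5238, 0.3826, 0.5301; sum H = 1.9094 bits.
RT = a + bH = 320 + 175·1.9094 = 654.14 ms.

654 ms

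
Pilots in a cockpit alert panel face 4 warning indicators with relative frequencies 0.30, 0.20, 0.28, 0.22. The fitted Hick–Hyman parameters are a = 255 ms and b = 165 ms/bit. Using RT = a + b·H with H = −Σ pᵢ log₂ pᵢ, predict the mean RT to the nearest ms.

Entropy contributions −pᵢ log₂ pᵢ: 0.5211, 0.4644, 0.5142, 0.4806; sum H = 1.9803 bits.
RT = a + bH = 255 + 165·1.9803 = 581.74 ms.

582 ms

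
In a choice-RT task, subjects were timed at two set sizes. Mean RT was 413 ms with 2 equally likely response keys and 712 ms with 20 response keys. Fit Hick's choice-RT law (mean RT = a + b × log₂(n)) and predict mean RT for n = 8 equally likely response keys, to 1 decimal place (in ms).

Solve the two-equation system in a and b:
  b = (712 − 413) / (log₂ 20 − log₂ 2) = 299 / (4.3219 − 1) = 90.008 ms/bit
  a = 413 − 90.008 × 1 = 322.992 ms
Then RT(8) = 322.992 + 90.008 × log₂ 8 = 322.992 + 90.008 × 3 ≈ 593.016 ms.

593.0 ms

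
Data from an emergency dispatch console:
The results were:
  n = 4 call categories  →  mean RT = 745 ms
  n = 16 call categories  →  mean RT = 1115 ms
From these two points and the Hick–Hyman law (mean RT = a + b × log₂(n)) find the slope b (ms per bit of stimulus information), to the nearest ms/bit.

b = (RT₂ − RT₁)/(log₂ n₂ − log₂ n₁) = (1115 − 745)/(4 − 2) = 185 ms/bit.

185 ms/bit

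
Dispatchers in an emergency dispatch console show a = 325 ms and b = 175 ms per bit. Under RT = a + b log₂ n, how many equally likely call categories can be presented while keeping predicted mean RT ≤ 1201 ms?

32

175·log₂ n ≤ 1201 − 325 = 876, giving log₂ n ≤ 5.0057 and n ≤ 32.127. The largest whole number is 32.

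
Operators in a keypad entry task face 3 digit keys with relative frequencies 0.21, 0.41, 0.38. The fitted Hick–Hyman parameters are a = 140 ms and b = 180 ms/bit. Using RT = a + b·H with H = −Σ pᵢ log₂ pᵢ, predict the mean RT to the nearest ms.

416 ms

Entropy contributions −pᵢ log₂ pᵢ: 0.4728, 0.5274, 0.5305; sum H = 1.5307 bits.
RT = a + bH = 140 + 180·1.5307 = 415.52 ms.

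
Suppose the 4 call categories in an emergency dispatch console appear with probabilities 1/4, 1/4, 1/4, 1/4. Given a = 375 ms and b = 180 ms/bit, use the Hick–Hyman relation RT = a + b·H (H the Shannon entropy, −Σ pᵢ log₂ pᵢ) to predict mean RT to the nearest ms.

H = −Σ pᵢ log₂ pᵢ = 0.25·2 + 0.25·2 + 0.25·2 + 0.25·2 = 2.000 bits.
RT = 375 + 180 × 2.000 = 735.00 ms.

735 ms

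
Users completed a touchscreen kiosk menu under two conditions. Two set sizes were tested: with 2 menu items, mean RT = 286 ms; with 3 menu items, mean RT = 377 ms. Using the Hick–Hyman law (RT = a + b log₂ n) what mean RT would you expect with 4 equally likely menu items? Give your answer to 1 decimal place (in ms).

RT is linear in log₂ n, so two points fix the line:
  b = (377 − 286) / (log₂ 3 − log₂ 2) = 91 / (1.5850 − 1) = 155.566 ms/bit
  a = 286 − 155.566 × 1 = 130.434 ms
Then RT(4) = 130.434 + 155.566 × log₂ 4 = 130.434 + 155.566 × 2 ≈ 441.566 ms.

441.6 ms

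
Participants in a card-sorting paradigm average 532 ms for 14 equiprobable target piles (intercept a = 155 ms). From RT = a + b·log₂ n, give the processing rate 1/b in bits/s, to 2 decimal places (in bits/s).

10.10 bits/s

b = (532 − 155)/log₂ 14 = 377/3.8074 = 99.019 ms per bit = 0.09902 s/bit; the reciprocal is 10.099 bits/s.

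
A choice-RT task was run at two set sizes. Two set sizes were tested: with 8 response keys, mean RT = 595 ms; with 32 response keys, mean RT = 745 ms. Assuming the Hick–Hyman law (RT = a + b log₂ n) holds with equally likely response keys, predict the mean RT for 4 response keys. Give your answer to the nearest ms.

520 ms

RT is linear in log₂ n, so two points fix the line:
  b = (745 − 595) / (log₂ 32 − log₂ 8) = 150 / (5 − 3) = 75 ms/bit
  a = 595 − 75 × 3 = 370 ms
Then RT(4) = 370 + 75 × log₂ 4 = 370 + 75 × 2 ≈ 520.000 ms.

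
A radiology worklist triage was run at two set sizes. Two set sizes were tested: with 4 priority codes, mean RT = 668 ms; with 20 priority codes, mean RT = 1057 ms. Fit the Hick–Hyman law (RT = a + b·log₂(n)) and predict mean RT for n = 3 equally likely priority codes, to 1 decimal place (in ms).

598.5 ms

Fit slope and intercept:
  b = (1057 − 668) / (log₂ 20 − log₂ 4) = 389 / (4.3219 − 2) = 167.533 ms/bit
  a = 668 − 167.533 × 2 = 332.934 ms
Then RT(3) = 332.934 + 167.533 × log₂ 3 = 332.934 + 167.533 × 1.5850 ≈ 598.467 ms.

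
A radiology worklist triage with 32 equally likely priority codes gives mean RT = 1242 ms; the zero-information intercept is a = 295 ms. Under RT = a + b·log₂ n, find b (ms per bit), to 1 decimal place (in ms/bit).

log₂(32) = 5 bits.
b = (RT − a)/log₂ n = (1242 − 295) / 5 = 189.400 ms/bit.

189.4 ms/bit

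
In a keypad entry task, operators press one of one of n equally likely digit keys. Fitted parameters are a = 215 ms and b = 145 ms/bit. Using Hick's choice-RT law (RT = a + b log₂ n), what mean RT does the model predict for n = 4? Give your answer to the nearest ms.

log₂(4) = 2 bits, so RT = 215 + 145 × 2 ≈ 505.000 ms.

505 ms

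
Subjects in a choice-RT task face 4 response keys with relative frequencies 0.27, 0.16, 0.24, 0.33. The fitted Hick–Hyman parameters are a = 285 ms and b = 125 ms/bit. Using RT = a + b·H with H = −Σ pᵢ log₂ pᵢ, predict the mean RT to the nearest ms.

529 ms

Entropy contributions −pᵢ log₂ pᵢ: 0.5100, 0.4230, 0.4941, 0.5278; sum H = 1.9550 bits.
RT = a + bH = 285 + 125·1.9550 = 529.37 ms.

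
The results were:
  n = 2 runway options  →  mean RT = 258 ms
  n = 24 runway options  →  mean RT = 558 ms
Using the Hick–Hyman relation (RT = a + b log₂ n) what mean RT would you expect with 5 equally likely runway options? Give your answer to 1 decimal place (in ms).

Fit slope and intercept:
  b = (558 − 258) / (log₂ 24 − log₂ 2) = 300 / (4.5850 − 1) = 83.683 ms/bit
  a = 258 − 83.683 × 1 = 174.317 ms
Then RT(5) = 174.317 + 83.683 × log₂ 5 = 174.317 + 83.683 × 2.3219 ≈ 368.623 ms.

368.6 ms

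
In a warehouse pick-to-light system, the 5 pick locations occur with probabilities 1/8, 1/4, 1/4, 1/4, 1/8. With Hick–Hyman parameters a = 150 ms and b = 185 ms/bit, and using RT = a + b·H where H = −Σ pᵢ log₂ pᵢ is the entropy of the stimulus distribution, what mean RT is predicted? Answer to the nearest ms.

566 ms

Each term −pᵢ log₂ pᵢ: 0.125·3 + 0.25·2 + 0.25·2 + 0.25·2 + 0.125·3; summed, H = 2.250 bits.
Mean RT = a + bH = 150 + 185·2.250 = 566.25 ms.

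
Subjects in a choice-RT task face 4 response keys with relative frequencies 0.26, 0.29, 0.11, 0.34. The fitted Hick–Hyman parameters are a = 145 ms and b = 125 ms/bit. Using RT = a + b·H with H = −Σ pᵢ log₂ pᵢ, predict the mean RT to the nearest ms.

Entropy contributions −pᵢ log₂ pᵢ: 0.5053, 0.5179, 0.3503, 0.5292; sum H = 1.9027 bits.
RT = a + bH = 145 + 125·1.9027 = 382.83 ms.

383 ms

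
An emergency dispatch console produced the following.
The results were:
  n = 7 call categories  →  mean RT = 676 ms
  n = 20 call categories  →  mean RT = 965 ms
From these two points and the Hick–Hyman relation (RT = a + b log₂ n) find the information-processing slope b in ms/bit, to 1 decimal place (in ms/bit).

190.8 ms/bit

Slope: b = (965 − 676) / (log₂ 20 − log₂ 7) = 289/1.5146 = 190.813 ms/bit.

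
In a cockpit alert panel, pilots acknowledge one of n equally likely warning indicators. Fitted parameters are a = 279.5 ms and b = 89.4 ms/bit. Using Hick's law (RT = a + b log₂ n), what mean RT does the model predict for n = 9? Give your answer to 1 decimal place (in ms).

562.9 ms

log₂(9) = 3.1699 bits, so RT = 279.5 + 89.4 × 3.1699 ≈ 562.891 ms.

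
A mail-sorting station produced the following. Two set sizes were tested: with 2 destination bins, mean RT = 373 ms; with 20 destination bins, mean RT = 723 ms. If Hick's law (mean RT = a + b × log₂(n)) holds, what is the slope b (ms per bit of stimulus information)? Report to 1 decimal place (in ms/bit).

Slope: b = (723 − 373) / (log₂ 20 − log₂ 2) = 350/3.3219 = 105.360 ms/bit.

105.4 ms/bit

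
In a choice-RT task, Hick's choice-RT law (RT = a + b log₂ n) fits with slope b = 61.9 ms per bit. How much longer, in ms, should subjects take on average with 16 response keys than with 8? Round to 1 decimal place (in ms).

The intercept a cancels: ΔRT = b·(log₂ n₂ − log₂ n₁) = b·log₂(n₂/n₁).
log₂(16) − log₂(8) = log₂(16/8) = log₂(2) = 1.
ΔRT = 61.9 × 1.0000 = 61.900 ms.

61.9 ms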